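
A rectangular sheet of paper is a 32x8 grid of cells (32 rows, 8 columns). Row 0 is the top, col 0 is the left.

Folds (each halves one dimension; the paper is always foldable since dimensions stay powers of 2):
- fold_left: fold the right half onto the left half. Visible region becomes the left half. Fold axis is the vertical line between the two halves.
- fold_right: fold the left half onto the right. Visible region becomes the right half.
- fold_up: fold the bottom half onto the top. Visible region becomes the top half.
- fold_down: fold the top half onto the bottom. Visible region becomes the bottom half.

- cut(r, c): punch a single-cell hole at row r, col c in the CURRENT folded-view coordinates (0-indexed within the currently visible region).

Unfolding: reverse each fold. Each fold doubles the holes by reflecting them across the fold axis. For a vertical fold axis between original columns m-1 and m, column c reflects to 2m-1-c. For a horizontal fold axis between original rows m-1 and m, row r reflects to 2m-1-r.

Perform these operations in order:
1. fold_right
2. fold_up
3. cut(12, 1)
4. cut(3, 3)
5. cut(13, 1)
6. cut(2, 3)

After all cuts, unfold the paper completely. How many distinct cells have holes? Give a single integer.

Op 1 fold_right: fold axis v@4; visible region now rows[0,32) x cols[4,8) = 32x4
Op 2 fold_up: fold axis h@16; visible region now rows[0,16) x cols[4,8) = 16x4
Op 3 cut(12, 1): punch at orig (12,5); cuts so far [(12, 5)]; region rows[0,16) x cols[4,8) = 16x4
Op 4 cut(3, 3): punch at orig (3,7); cuts so far [(3, 7), (12, 5)]; region rows[0,16) x cols[4,8) = 16x4
Op 5 cut(13, 1): punch at orig (13,5); cuts so far [(3, 7), (12, 5), (13, 5)]; region rows[0,16) x cols[4,8) = 16x4
Op 6 cut(2, 3): punch at orig (2,7); cuts so far [(2, 7), (3, 7), (12, 5), (13, 5)]; region rows[0,16) x cols[4,8) = 16x4
Unfold 1 (reflect across h@16): 8 holes -> [(2, 7), (3, 7), (12, 5), (13, 5), (18, 5), (19, 5), (28, 7), (29, 7)]
Unfold 2 (reflect across v@4): 16 holes -> [(2, 0), (2, 7), (3, 0), (3, 7), (12, 2), (12, 5), (13, 2), (13, 5), (18, 2), (18, 5), (19, 2), (19, 5), (28, 0), (28, 7), (29, 0), (29, 7)]

Answer: 16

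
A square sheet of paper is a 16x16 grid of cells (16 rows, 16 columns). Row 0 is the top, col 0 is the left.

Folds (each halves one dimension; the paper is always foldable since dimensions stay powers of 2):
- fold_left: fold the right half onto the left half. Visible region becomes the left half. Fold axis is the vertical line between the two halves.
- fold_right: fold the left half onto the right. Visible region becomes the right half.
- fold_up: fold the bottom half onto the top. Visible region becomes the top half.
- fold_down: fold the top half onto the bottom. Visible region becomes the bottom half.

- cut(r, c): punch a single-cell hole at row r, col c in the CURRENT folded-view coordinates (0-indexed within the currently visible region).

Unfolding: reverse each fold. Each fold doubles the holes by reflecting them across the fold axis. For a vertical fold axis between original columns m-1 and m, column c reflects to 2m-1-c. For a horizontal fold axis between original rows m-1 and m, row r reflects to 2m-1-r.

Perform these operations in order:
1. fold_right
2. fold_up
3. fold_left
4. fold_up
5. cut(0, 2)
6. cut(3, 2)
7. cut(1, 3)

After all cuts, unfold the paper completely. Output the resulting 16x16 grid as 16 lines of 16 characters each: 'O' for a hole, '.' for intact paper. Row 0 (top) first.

Op 1 fold_right: fold axis v@8; visible region now rows[0,16) x cols[8,16) = 16x8
Op 2 fold_up: fold axis h@8; visible region now rows[0,8) x cols[8,16) = 8x8
Op 3 fold_left: fold axis v@12; visible region now rows[0,8) x cols[8,12) = 8x4
Op 4 fold_up: fold axis h@4; visible region now rows[0,4) x cols[8,12) = 4x4
Op 5 cut(0, 2): punch at orig (0,10); cuts so far [(0, 10)]; region rows[0,4) x cols[8,12) = 4x4
Op 6 cut(3, 2): punch at orig (3,10); cuts so far [(0, 10), (3, 10)]; region rows[0,4) x cols[8,12) = 4x4
Op 7 cut(1, 3): punch at orig (1,11); cuts so far [(0, 10), (1, 11), (3, 10)]; region rows[0,4) x cols[8,12) = 4x4
Unfold 1 (reflect across h@4): 6 holes -> [(0, 10), (1, 11), (3, 10), (4, 10), (6, 11), (7, 10)]
Unfold 2 (reflect across v@12): 12 holes -> [(0, 10), (0, 13), (1, 11), (1, 12), (3, 10), (3, 13), (4, 10), (4, 13), (6, 11), (6, 12), (7, 10), (7, 13)]
Unfold 3 (reflect across h@8): 24 holes -> [(0, 10), (0, 13), (1, 11), (1, 12), (3, 10), (3, 13), (4, 10), (4, 13), (6, 11), (6, 12), (7, 10), (7, 13), (8, 10), (8, 13), (9, 11), (9, 12), (11, 10), (11, 13), (12, 10), (12, 13), (14, 11), (14, 12), (15, 10), (15, 13)]
Unfold 4 (reflect across v@8): 48 holes -> [(0, 2), (0, 5), (0, 10), (0, 13), (1, 3), (1, 4), (1, 11), (1, 12), (3, 2), (3, 5), (3, 10), (3, 13), (4, 2), (4, 5), (4, 10), (4, 13), (6, 3), (6, 4), (6, 11), (6, 12), (7, 2), (7, 5), (7, 10), (7, 13), (8, 2), (8, 5), (8, 10), (8, 13), (9, 3), (9, 4), (9, 11), (9, 12), (11, 2), (11, 5), (11, 10), (11, 13), (12, 2), (12, 5), (12, 10), (12, 13), (14, 3), (14, 4), (14, 11), (14, 12), (15, 2), (15, 5), (15, 10), (15, 13)]

Answer: ..O..O....O..O..
...OO......OO...
................
..O..O....O..O..
..O..O....O..O..
................
...OO......OO...
..O..O....O..O..
..O..O....O..O..
...OO......OO...
................
..O..O....O..O..
..O..O....O..O..
................
...OO......OO...
..O..O....O..O..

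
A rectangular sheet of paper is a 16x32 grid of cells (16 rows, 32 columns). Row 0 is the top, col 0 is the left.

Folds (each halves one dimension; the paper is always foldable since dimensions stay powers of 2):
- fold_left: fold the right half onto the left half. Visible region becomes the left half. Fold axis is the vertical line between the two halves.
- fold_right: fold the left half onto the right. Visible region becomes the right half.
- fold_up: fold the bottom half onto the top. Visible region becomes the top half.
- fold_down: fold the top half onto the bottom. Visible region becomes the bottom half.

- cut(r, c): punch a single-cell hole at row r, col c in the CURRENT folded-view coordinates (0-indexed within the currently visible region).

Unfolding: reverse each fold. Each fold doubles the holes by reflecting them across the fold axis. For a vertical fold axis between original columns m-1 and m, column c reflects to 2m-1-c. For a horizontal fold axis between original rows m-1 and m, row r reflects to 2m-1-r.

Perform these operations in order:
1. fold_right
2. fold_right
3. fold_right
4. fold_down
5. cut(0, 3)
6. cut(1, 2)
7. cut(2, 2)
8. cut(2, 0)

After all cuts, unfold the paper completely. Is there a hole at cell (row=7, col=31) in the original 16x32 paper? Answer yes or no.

Answer: yes

Derivation:
Op 1 fold_right: fold axis v@16; visible region now rows[0,16) x cols[16,32) = 16x16
Op 2 fold_right: fold axis v@24; visible region now rows[0,16) x cols[24,32) = 16x8
Op 3 fold_right: fold axis v@28; visible region now rows[0,16) x cols[28,32) = 16x4
Op 4 fold_down: fold axis h@8; visible region now rows[8,16) x cols[28,32) = 8x4
Op 5 cut(0, 3): punch at orig (8,31); cuts so far [(8, 31)]; region rows[8,16) x cols[28,32) = 8x4
Op 6 cut(1, 2): punch at orig (9,30); cuts so far [(8, 31), (9, 30)]; region rows[8,16) x cols[28,32) = 8x4
Op 7 cut(2, 2): punch at orig (10,30); cuts so far [(8, 31), (9, 30), (10, 30)]; region rows[8,16) x cols[28,32) = 8x4
Op 8 cut(2, 0): punch at orig (10,28); cuts so far [(8, 31), (9, 30), (10, 28), (10, 30)]; region rows[8,16) x cols[28,32) = 8x4
Unfold 1 (reflect across h@8): 8 holes -> [(5, 28), (5, 30), (6, 30), (7, 31), (8, 31), (9, 30), (10, 28), (10, 30)]
Unfold 2 (reflect across v@28): 16 holes -> [(5, 25), (5, 27), (5, 28), (5, 30), (6, 25), (6, 30), (7, 24), (7, 31), (8, 24), (8, 31), (9, 25), (9, 30), (10, 25), (10, 27), (10, 28), (10, 30)]
Unfold 3 (reflect across v@24): 32 holes -> [(5, 17), (5, 19), (5, 20), (5, 22), (5, 25), (5, 27), (5, 28), (5, 30), (6, 17), (6, 22), (6, 25), (6, 30), (7, 16), (7, 23), (7, 24), (7, 31), (8, 16), (8, 23), (8, 24), (8, 31), (9, 17), (9, 22), (9, 25), (9, 30), (10, 17), (10, 19), (10, 20), (10, 22), (10, 25), (10, 27), (10, 28), (10, 30)]
Unfold 4 (reflect across v@16): 64 holes -> [(5, 1), (5, 3), (5, 4), (5, 6), (5, 9), (5, 11), (5, 12), (5, 14), (5, 17), (5, 19), (5, 20), (5, 22), (5, 25), (5, 27), (5, 28), (5, 30), (6, 1), (6, 6), (6, 9), (6, 14), (6, 17), (6, 22), (6, 25), (6, 30), (7, 0), (7, 7), (7, 8), (7, 15), (7, 16), (7, 23), (7, 24), (7, 31), (8, 0), (8, 7), (8, 8), (8, 15), (8, 16), (8, 23), (8, 24), (8, 31), (9, 1), (9, 6), (9, 9), (9, 14), (9, 17), (9, 22), (9, 25), (9, 30), (10, 1), (10, 3), (10, 4), (10, 6), (10, 9), (10, 11), (10, 12), (10, 14), (10, 17), (10, 19), (10, 20), (10, 22), (10, 25), (10, 27), (10, 28), (10, 30)]
Holes: [(5, 1), (5, 3), (5, 4), (5, 6), (5, 9), (5, 11), (5, 12), (5, 14), (5, 17), (5, 19), (5, 20), (5, 22), (5, 25), (5, 27), (5, 28), (5, 30), (6, 1), (6, 6), (6, 9), (6, 14), (6, 17), (6, 22), (6, 25), (6, 30), (7, 0), (7, 7), (7, 8), (7, 15), (7, 16), (7, 23), (7, 24), (7, 31), (8, 0), (8, 7), (8, 8), (8, 15), (8, 16), (8, 23), (8, 24), (8, 31), (9, 1), (9, 6), (9, 9), (9, 14), (9, 17), (9, 22), (9, 25), (9, 30), (10, 1), (10, 3), (10, 4), (10, 6), (10, 9), (10, 11), (10, 12), (10, 14), (10, 17), (10, 19), (10, 20), (10, 22), (10, 25), (10, 27), (10, 28), (10, 30)]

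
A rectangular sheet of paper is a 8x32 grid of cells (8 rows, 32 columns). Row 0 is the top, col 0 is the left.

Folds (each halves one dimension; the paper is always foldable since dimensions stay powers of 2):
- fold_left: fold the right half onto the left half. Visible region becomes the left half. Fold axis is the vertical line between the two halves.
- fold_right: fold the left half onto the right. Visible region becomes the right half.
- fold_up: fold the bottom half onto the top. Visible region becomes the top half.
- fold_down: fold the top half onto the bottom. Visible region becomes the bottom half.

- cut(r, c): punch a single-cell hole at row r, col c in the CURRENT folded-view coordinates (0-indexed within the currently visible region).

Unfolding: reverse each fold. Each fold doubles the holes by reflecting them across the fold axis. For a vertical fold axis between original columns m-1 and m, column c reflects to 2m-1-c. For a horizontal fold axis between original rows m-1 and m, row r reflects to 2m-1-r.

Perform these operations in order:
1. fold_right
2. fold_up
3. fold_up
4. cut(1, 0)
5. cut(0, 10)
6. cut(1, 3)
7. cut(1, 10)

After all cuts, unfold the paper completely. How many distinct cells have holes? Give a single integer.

Answer: 32

Derivation:
Op 1 fold_right: fold axis v@16; visible region now rows[0,8) x cols[16,32) = 8x16
Op 2 fold_up: fold axis h@4; visible region now rows[0,4) x cols[16,32) = 4x16
Op 3 fold_up: fold axis h@2; visible region now rows[0,2) x cols[16,32) = 2x16
Op 4 cut(1, 0): punch at orig (1,16); cuts so far [(1, 16)]; region rows[0,2) x cols[16,32) = 2x16
Op 5 cut(0, 10): punch at orig (0,26); cuts so far [(0, 26), (1, 16)]; region rows[0,2) x cols[16,32) = 2x16
Op 6 cut(1, 3): punch at orig (1,19); cuts so far [(0, 26), (1, 16), (1, 19)]; region rows[0,2) x cols[16,32) = 2x16
Op 7 cut(1, 10): punch at orig (1,26); cuts so far [(0, 26), (1, 16), (1, 19), (1, 26)]; region rows[0,2) x cols[16,32) = 2x16
Unfold 1 (reflect across h@2): 8 holes -> [(0, 26), (1, 16), (1, 19), (1, 26), (2, 16), (2, 19), (2, 26), (3, 26)]
Unfold 2 (reflect across h@4): 16 holes -> [(0, 26), (1, 16), (1, 19), (1, 26), (2, 16), (2, 19), (2, 26), (3, 26), (4, 26), (5, 16), (5, 19), (5, 26), (6, 16), (6, 19), (6, 26), (7, 26)]
Unfold 3 (reflect across v@16): 32 holes -> [(0, 5), (0, 26), (1, 5), (1, 12), (1, 15), (1, 16), (1, 19), (1, 26), (2, 5), (2, 12), (2, 15), (2, 16), (2, 19), (2, 26), (3, 5), (3, 26), (4, 5), (4, 26), (5, 5), (5, 12), (5, 15), (5, 16), (5, 19), (5, 26), (6, 5), (6, 12), (6, 15), (6, 16), (6, 19), (6, 26), (7, 5), (7, 26)]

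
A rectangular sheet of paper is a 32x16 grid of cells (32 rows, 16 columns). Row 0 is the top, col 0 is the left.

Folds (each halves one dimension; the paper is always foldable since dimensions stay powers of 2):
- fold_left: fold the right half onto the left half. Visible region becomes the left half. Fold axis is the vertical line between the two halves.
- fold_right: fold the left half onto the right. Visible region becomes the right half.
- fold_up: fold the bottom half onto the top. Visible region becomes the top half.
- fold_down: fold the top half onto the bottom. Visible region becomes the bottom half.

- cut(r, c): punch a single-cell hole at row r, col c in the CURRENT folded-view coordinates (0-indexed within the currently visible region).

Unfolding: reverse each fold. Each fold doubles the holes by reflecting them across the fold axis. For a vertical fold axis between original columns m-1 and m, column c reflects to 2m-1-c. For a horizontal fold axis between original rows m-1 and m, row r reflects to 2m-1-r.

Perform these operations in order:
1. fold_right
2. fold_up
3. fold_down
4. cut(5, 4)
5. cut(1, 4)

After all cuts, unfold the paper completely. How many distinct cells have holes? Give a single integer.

Answer: 16

Derivation:
Op 1 fold_right: fold axis v@8; visible region now rows[0,32) x cols[8,16) = 32x8
Op 2 fold_up: fold axis h@16; visible region now rows[0,16) x cols[8,16) = 16x8
Op 3 fold_down: fold axis h@8; visible region now rows[8,16) x cols[8,16) = 8x8
Op 4 cut(5, 4): punch at orig (13,12); cuts so far [(13, 12)]; region rows[8,16) x cols[8,16) = 8x8
Op 5 cut(1, 4): punch at orig (9,12); cuts so far [(9, 12), (13, 12)]; region rows[8,16) x cols[8,16) = 8x8
Unfold 1 (reflect across h@8): 4 holes -> [(2, 12), (6, 12), (9, 12), (13, 12)]
Unfold 2 (reflect across h@16): 8 holes -> [(2, 12), (6, 12), (9, 12), (13, 12), (18, 12), (22, 12), (25, 12), (29, 12)]
Unfold 3 (reflect across v@8): 16 holes -> [(2, 3), (2, 12), (6, 3), (6, 12), (9, 3), (9, 12), (13, 3), (13, 12), (18, 3), (18, 12), (22, 3), (22, 12), (25, 3), (25, 12), (29, 3), (29, 12)]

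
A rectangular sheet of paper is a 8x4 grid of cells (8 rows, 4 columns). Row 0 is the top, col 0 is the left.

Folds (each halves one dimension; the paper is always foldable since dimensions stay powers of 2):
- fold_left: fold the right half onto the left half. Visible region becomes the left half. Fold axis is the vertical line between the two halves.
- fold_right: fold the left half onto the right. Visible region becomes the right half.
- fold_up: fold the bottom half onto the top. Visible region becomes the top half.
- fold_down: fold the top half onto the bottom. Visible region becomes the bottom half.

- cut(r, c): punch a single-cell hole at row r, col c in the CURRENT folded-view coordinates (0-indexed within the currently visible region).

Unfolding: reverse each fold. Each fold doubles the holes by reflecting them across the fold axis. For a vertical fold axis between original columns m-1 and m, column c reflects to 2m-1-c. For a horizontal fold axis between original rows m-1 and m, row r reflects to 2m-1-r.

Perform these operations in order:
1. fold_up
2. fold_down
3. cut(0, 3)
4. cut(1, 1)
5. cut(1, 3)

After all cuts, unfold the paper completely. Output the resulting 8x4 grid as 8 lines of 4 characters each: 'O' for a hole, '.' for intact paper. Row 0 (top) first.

Op 1 fold_up: fold axis h@4; visible region now rows[0,4) x cols[0,4) = 4x4
Op 2 fold_down: fold axis h@2; visible region now rows[2,4) x cols[0,4) = 2x4
Op 3 cut(0, 3): punch at orig (2,3); cuts so far [(2, 3)]; region rows[2,4) x cols[0,4) = 2x4
Op 4 cut(1, 1): punch at orig (3,1); cuts so far [(2, 3), (3, 1)]; region rows[2,4) x cols[0,4) = 2x4
Op 5 cut(1, 3): punch at orig (3,3); cuts so far [(2, 3), (3, 1), (3, 3)]; region rows[2,4) x cols[0,4) = 2x4
Unfold 1 (reflect across h@2): 6 holes -> [(0, 1), (0, 3), (1, 3), (2, 3), (3, 1), (3, 3)]
Unfold 2 (reflect across h@4): 12 holes -> [(0, 1), (0, 3), (1, 3), (2, 3), (3, 1), (3, 3), (4, 1), (4, 3), (5, 3), (6, 3), (7, 1), (7, 3)]

Answer: .O.O
...O
...O
.O.O
.O.O
...O
...O
.O.O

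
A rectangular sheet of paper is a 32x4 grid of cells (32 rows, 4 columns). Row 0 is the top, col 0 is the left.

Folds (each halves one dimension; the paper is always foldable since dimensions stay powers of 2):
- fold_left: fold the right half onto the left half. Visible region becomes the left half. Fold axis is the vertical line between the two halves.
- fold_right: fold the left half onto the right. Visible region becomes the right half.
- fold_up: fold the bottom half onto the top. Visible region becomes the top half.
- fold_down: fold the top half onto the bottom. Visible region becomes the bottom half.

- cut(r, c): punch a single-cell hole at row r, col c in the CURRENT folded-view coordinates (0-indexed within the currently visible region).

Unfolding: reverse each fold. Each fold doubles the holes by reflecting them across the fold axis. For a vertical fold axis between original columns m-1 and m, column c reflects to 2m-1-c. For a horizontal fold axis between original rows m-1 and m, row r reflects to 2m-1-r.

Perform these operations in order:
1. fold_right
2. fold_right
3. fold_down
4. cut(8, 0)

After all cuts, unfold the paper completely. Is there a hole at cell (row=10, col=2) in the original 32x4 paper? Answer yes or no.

Answer: no

Derivation:
Op 1 fold_right: fold axis v@2; visible region now rows[0,32) x cols[2,4) = 32x2
Op 2 fold_right: fold axis v@3; visible region now rows[0,32) x cols[3,4) = 32x1
Op 3 fold_down: fold axis h@16; visible region now rows[16,32) x cols[3,4) = 16x1
Op 4 cut(8, 0): punch at orig (24,3); cuts so far [(24, 3)]; region rows[16,32) x cols[3,4) = 16x1
Unfold 1 (reflect across h@16): 2 holes -> [(7, 3), (24, 3)]
Unfold 2 (reflect across v@3): 4 holes -> [(7, 2), (7, 3), (24, 2), (24, 3)]
Unfold 3 (reflect across v@2): 8 holes -> [(7, 0), (7, 1), (7, 2), (7, 3), (24, 0), (24, 1), (24, 2), (24, 3)]
Holes: [(7, 0), (7, 1), (7, 2), (7, 3), (24, 0), (24, 1), (24, 2), (24, 3)]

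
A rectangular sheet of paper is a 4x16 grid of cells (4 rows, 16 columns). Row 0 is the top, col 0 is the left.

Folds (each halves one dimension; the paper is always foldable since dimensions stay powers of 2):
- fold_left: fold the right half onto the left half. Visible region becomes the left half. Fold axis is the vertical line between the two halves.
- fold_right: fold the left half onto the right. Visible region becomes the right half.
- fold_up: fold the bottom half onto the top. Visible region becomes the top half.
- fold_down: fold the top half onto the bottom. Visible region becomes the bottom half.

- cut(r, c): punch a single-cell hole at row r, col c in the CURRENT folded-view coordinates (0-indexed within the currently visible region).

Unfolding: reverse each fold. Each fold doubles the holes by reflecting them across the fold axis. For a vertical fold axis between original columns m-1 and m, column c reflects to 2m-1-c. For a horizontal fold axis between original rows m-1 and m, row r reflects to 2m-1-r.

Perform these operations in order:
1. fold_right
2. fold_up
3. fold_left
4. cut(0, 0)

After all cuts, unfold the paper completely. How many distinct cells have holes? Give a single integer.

Op 1 fold_right: fold axis v@8; visible region now rows[0,4) x cols[8,16) = 4x8
Op 2 fold_up: fold axis h@2; visible region now rows[0,2) x cols[8,16) = 2x8
Op 3 fold_left: fold axis v@12; visible region now rows[0,2) x cols[8,12) = 2x4
Op 4 cut(0, 0): punch at orig (0,8); cuts so far [(0, 8)]; region rows[0,2) x cols[8,12) = 2x4
Unfold 1 (reflect across v@12): 2 holes -> [(0, 8), (0, 15)]
Unfold 2 (reflect across h@2): 4 holes -> [(0, 8), (0, 15), (3, 8), (3, 15)]
Unfold 3 (reflect across v@8): 8 holes -> [(0, 0), (0, 7), (0, 8), (0, 15), (3, 0), (3, 7), (3, 8), (3, 15)]

Answer: 8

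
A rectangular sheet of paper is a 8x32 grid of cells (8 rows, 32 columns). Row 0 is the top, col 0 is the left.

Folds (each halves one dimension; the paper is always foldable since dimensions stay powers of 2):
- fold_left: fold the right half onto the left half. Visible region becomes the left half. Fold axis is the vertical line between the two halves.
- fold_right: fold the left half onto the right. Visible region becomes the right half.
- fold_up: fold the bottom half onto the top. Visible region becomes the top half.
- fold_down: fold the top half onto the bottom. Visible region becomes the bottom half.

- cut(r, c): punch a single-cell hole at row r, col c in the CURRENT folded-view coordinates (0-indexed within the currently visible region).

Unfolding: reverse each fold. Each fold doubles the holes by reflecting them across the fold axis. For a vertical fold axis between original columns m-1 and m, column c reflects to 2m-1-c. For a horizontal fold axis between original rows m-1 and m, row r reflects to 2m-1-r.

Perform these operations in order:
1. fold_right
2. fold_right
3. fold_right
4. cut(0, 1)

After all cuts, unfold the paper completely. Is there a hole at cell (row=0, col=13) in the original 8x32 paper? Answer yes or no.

Op 1 fold_right: fold axis v@16; visible region now rows[0,8) x cols[16,32) = 8x16
Op 2 fold_right: fold axis v@24; visible region now rows[0,8) x cols[24,32) = 8x8
Op 3 fold_right: fold axis v@28; visible region now rows[0,8) x cols[28,32) = 8x4
Op 4 cut(0, 1): punch at orig (0,29); cuts so far [(0, 29)]; region rows[0,8) x cols[28,32) = 8x4
Unfold 1 (reflect across v@28): 2 holes -> [(0, 26), (0, 29)]
Unfold 2 (reflect across v@24): 4 holes -> [(0, 18), (0, 21), (0, 26), (0, 29)]
Unfold 3 (reflect across v@16): 8 holes -> [(0, 2), (0, 5), (0, 10), (0, 13), (0, 18), (0, 21), (0, 26), (0, 29)]
Holes: [(0, 2), (0, 5), (0, 10), (0, 13), (0, 18), (0, 21), (0, 26), (0, 29)]

Answer: yes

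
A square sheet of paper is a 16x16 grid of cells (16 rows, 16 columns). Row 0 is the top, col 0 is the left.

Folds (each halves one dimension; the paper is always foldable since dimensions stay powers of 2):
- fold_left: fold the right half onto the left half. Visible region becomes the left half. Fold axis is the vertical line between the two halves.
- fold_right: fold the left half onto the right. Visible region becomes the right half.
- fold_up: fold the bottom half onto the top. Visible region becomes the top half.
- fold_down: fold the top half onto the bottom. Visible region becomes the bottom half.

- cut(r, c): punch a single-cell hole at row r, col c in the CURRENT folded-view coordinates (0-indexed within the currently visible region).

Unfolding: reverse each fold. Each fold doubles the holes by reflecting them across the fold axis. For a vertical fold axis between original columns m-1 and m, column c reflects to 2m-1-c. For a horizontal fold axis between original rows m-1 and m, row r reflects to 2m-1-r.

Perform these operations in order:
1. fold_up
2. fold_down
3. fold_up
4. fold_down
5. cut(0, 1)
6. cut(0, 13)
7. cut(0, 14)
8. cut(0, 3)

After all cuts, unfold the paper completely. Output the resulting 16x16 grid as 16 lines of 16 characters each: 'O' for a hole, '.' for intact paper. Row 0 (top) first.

Op 1 fold_up: fold axis h@8; visible region now rows[0,8) x cols[0,16) = 8x16
Op 2 fold_down: fold axis h@4; visible region now rows[4,8) x cols[0,16) = 4x16
Op 3 fold_up: fold axis h@6; visible region now rows[4,6) x cols[0,16) = 2x16
Op 4 fold_down: fold axis h@5; visible region now rows[5,6) x cols[0,16) = 1x16
Op 5 cut(0, 1): punch at orig (5,1); cuts so far [(5, 1)]; region rows[5,6) x cols[0,16) = 1x16
Op 6 cut(0, 13): punch at orig (5,13); cuts so far [(5, 1), (5, 13)]; region rows[5,6) x cols[0,16) = 1x16
Op 7 cut(0, 14): punch at orig (5,14); cuts so far [(5, 1), (5, 13), (5, 14)]; region rows[5,6) x cols[0,16) = 1x16
Op 8 cut(0, 3): punch at orig (5,3); cuts so far [(5, 1), (5, 3), (5, 13), (5, 14)]; region rows[5,6) x cols[0,16) = 1x16
Unfold 1 (reflect across h@5): 8 holes -> [(4, 1), (4, 3), (4, 13), (4, 14), (5, 1), (5, 3), (5, 13), (5, 14)]
Unfold 2 (reflect across h@6): 16 holes -> [(4, 1), (4, 3), (4, 13), (4, 14), (5, 1), (5, 3), (5, 13), (5, 14), (6, 1), (6, 3), (6, 13), (6, 14), (7, 1), (7, 3), (7, 13), (7, 14)]
Unfold 3 (reflect across h@4): 32 holes -> [(0, 1), (0, 3), (0, 13), (0, 14), (1, 1), (1, 3), (1, 13), (1, 14), (2, 1), (2, 3), (2, 13), (2, 14), (3, 1), (3, 3), (3, 13), (3, 14), (4, 1), (4, 3), (4, 13), (4, 14), (5, 1), (5, 3), (5, 13), (5, 14), (6, 1), (6, 3), (6, 13), (6, 14), (7, 1), (7, 3), (7, 13), (7, 14)]
Unfold 4 (reflect across h@8): 64 holes -> [(0, 1), (0, 3), (0, 13), (0, 14), (1, 1), (1, 3), (1, 13), (1, 14), (2, 1), (2, 3), (2, 13), (2, 14), (3, 1), (3, 3), (3, 13), (3, 14), (4, 1), (4, 3), (4, 13), (4, 14), (5, 1), (5, 3), (5, 13), (5, 14), (6, 1), (6, 3), (6, 13), (6, 14), (7, 1), (7, 3), (7, 13), (7, 14), (8, 1), (8, 3), (8, 13), (8, 14), (9, 1), (9, 3), (9, 13), (9, 14), (10, 1), (10, 3), (10, 13), (10, 14), (11, 1), (11, 3), (11, 13), (11, 14), (12, 1), (12, 3), (12, 13), (12, 14), (13, 1), (13, 3), (13, 13), (13, 14), (14, 1), (14, 3), (14, 13), (14, 14), (15, 1), (15, 3), (15, 13), (15, 14)]

Answer: .O.O.........OO.
.O.O.........OO.
.O.O.........OO.
.O.O.........OO.
.O.O.........OO.
.O.O.........OO.
.O.O.........OO.
.O.O.........OO.
.O.O.........OO.
.O.O.........OO.
.O.O.........OO.
.O.O.........OO.
.O.O.........OO.
.O.O.........OO.
.O.O.........OO.
.O.O.........OO.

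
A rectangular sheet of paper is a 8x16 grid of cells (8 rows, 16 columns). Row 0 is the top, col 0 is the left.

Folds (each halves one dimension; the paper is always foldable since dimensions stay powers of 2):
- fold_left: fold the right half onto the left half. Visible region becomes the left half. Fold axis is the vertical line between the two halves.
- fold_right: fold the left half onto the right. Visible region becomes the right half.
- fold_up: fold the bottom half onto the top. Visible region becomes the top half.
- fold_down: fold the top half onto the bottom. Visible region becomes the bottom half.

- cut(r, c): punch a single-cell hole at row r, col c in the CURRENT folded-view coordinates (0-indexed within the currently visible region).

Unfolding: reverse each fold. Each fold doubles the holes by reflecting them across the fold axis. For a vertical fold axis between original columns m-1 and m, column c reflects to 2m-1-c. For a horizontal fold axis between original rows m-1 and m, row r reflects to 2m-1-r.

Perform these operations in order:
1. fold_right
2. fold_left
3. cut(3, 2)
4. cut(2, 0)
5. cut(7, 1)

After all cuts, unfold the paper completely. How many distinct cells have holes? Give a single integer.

Answer: 12

Derivation:
Op 1 fold_right: fold axis v@8; visible region now rows[0,8) x cols[8,16) = 8x8
Op 2 fold_left: fold axis v@12; visible region now rows[0,8) x cols[8,12) = 8x4
Op 3 cut(3, 2): punch at orig (3,10); cuts so far [(3, 10)]; region rows[0,8) x cols[8,12) = 8x4
Op 4 cut(2, 0): punch at orig (2,8); cuts so far [(2, 8), (3, 10)]; region rows[0,8) x cols[8,12) = 8x4
Op 5 cut(7, 1): punch at orig (7,9); cuts so far [(2, 8), (3, 10), (7, 9)]; region rows[0,8) x cols[8,12) = 8x4
Unfold 1 (reflect across v@12): 6 holes -> [(2, 8), (2, 15), (3, 10), (3, 13), (7, 9), (7, 14)]
Unfold 2 (reflect across v@8): 12 holes -> [(2, 0), (2, 7), (2, 8), (2, 15), (3, 2), (3, 5), (3, 10), (3, 13), (7, 1), (7, 6), (7, 9), (7, 14)]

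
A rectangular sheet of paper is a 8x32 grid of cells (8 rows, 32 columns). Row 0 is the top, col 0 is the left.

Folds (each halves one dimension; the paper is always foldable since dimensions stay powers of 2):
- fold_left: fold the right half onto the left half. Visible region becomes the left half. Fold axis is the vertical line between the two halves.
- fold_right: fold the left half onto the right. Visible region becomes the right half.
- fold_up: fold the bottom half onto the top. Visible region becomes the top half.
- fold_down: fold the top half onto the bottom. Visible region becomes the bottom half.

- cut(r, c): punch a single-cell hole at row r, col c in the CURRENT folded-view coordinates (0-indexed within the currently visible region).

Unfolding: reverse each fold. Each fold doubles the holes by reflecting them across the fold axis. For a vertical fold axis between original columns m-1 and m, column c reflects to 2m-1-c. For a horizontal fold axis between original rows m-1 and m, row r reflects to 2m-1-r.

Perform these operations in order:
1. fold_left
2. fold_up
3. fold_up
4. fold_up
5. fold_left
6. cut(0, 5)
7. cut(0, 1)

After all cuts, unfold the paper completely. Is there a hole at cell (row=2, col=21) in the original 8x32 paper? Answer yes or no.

Op 1 fold_left: fold axis v@16; visible region now rows[0,8) x cols[0,16) = 8x16
Op 2 fold_up: fold axis h@4; visible region now rows[0,4) x cols[0,16) = 4x16
Op 3 fold_up: fold axis h@2; visible region now rows[0,2) x cols[0,16) = 2x16
Op 4 fold_up: fold axis h@1; visible region now rows[0,1) x cols[0,16) = 1x16
Op 5 fold_left: fold axis v@8; visible region now rows[0,1) x cols[0,8) = 1x8
Op 6 cut(0, 5): punch at orig (0,5); cuts so far [(0, 5)]; region rows[0,1) x cols[0,8) = 1x8
Op 7 cut(0, 1): punch at orig (0,1); cuts so far [(0, 1), (0, 5)]; region rows[0,1) x cols[0,8) = 1x8
Unfold 1 (reflect across v@8): 4 holes -> [(0, 1), (0, 5), (0, 10), (0, 14)]
Unfold 2 (reflect across h@1): 8 holes -> [(0, 1), (0, 5), (0, 10), (0, 14), (1, 1), (1, 5), (1, 10), (1, 14)]
Unfold 3 (reflect across h@2): 16 holes -> [(0, 1), (0, 5), (0, 10), (0, 14), (1, 1), (1, 5), (1, 10), (1, 14), (2, 1), (2, 5), (2, 10), (2, 14), (3, 1), (3, 5), (3, 10), (3, 14)]
Unfold 4 (reflect across h@4): 32 holes -> [(0, 1), (0, 5), (0, 10), (0, 14), (1, 1), (1, 5), (1, 10), (1, 14), (2, 1), (2, 5), (2, 10), (2, 14), (3, 1), (3, 5), (3, 10), (3, 14), (4, 1), (4, 5), (4, 10), (4, 14), (5, 1), (5, 5), (5, 10), (5, 14), (6, 1), (6, 5), (6, 10), (6, 14), (7, 1), (7, 5), (7, 10), (7, 14)]
Unfold 5 (reflect across v@16): 64 holes -> [(0, 1), (0, 5), (0, 10), (0, 14), (0, 17), (0, 21), (0, 26), (0, 30), (1, 1), (1, 5), (1, 10), (1, 14), (1, 17), (1, 21), (1, 26), (1, 30), (2, 1), (2, 5), (2, 10), (2, 14), (2, 17), (2, 21), (2, 26), (2, 30), (3, 1), (3, 5), (3, 10), (3, 14), (3, 17), (3, 21), (3, 26), (3, 30), (4, 1), (4, 5), (4, 10), (4, 14), (4, 17), (4, 21), (4, 26), (4, 30), (5, 1), (5, 5), (5, 10), (5, 14), (5, 17), (5, 21), (5, 26), (5, 30), (6, 1), (6, 5), (6, 10), (6, 14), (6, 17), (6, 21), (6, 26), (6, 30), (7, 1), (7, 5), (7, 10), (7, 14), (7, 17), (7, 21), (7, 26), (7, 30)]
Holes: [(0, 1), (0, 5), (0, 10), (0, 14), (0, 17), (0, 21), (0, 26), (0, 30), (1, 1), (1, 5), (1, 10), (1, 14), (1, 17), (1, 21), (1, 26), (1, 30), (2, 1), (2, 5), (2, 10), (2, 14), (2, 17), (2, 21), (2, 26), (2, 30), (3, 1), (3, 5), (3, 10), (3, 14), (3, 17), (3, 21), (3, 26), (3, 30), (4, 1), (4, 5), (4, 10), (4, 14), (4, 17), (4, 21), (4, 26), (4, 30), (5, 1), (5, 5), (5, 10), (5, 14), (5, 17), (5, 21), (5, 26), (5, 30), (6, 1), (6, 5), (6, 10), (6, 14), (6, 17), (6, 21), (6, 26), (6, 30), (7, 1), (7, 5), (7, 10), (7, 14), (7, 17), (7, 21), (7, 26), (7, 30)]

Answer: yes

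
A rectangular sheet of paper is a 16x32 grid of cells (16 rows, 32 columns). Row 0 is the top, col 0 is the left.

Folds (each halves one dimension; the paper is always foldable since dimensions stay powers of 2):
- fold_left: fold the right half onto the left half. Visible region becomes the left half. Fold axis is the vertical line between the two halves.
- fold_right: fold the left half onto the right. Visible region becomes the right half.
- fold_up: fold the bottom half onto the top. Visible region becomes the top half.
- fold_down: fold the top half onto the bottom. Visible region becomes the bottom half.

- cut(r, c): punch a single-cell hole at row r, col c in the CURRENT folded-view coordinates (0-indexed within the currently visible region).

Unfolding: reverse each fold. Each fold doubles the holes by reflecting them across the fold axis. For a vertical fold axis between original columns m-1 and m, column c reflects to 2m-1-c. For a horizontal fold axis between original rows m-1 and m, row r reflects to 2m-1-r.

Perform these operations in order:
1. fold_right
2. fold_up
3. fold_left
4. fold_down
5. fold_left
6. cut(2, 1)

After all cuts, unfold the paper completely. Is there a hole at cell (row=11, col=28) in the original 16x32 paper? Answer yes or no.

Answer: no

Derivation:
Op 1 fold_right: fold axis v@16; visible region now rows[0,16) x cols[16,32) = 16x16
Op 2 fold_up: fold axis h@8; visible region now rows[0,8) x cols[16,32) = 8x16
Op 3 fold_left: fold axis v@24; visible region now rows[0,8) x cols[16,24) = 8x8
Op 4 fold_down: fold axis h@4; visible region now rows[4,8) x cols[16,24) = 4x8
Op 5 fold_left: fold axis v@20; visible region now rows[4,8) x cols[16,20) = 4x4
Op 6 cut(2, 1): punch at orig (6,17); cuts so far [(6, 17)]; region rows[4,8) x cols[16,20) = 4x4
Unfold 1 (reflect across v@20): 2 holes -> [(6, 17), (6, 22)]
Unfold 2 (reflect across h@4): 4 holes -> [(1, 17), (1, 22), (6, 17), (6, 22)]
Unfold 3 (reflect across v@24): 8 holes -> [(1, 17), (1, 22), (1, 25), (1, 30), (6, 17), (6, 22), (6, 25), (6, 30)]
Unfold 4 (reflect across h@8): 16 holes -> [(1, 17), (1, 22), (1, 25), (1, 30), (6, 17), (6, 22), (6, 25), (6, 30), (9, 17), (9, 22), (9, 25), (9, 30), (14, 17), (14, 22), (14, 25), (14, 30)]
Unfold 5 (reflect across v@16): 32 holes -> [(1, 1), (1, 6), (1, 9), (1, 14), (1, 17), (1, 22), (1, 25), (1, 30), (6, 1), (6, 6), (6, 9), (6, 14), (6, 17), (6, 22), (6, 25), (6, 30), (9, 1), (9, 6), (9, 9), (9, 14), (9, 17), (9, 22), (9, 25), (9, 30), (14, 1), (14, 6), (14, 9), (14, 14), (14, 17), (14, 22), (14, 25), (14, 30)]
Holes: [(1, 1), (1, 6), (1, 9), (1, 14), (1, 17), (1, 22), (1, 25), (1, 30), (6, 1), (6, 6), (6, 9), (6, 14), (6, 17), (6, 22), (6, 25), (6, 30), (9, 1), (9, 6), (9, 9), (9, 14), (9, 17), (9, 22), (9, 25), (9, 30), (14, 1), (14, 6), (14, 9), (14, 14), (14, 17), (14, 22), (14, 25), (14, 30)]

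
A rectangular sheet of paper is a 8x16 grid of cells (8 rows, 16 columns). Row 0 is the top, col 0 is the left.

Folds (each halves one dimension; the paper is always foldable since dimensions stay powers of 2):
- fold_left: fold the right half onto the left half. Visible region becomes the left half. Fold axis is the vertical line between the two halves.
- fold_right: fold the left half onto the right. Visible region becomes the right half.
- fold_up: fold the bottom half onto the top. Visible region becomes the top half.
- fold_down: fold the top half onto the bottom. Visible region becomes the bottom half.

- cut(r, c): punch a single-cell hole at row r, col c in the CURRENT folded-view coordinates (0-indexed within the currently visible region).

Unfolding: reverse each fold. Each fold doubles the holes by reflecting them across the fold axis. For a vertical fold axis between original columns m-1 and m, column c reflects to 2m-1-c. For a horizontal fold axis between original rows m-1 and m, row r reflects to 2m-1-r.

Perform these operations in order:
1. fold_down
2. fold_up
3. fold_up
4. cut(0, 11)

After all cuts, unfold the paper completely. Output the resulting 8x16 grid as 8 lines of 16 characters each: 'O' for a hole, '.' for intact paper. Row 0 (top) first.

Answer: ...........O....
...........O....
...........O....
...........O....
...........O....
...........O....
...........O....
...........O....

Derivation:
Op 1 fold_down: fold axis h@4; visible region now rows[4,8) x cols[0,16) = 4x16
Op 2 fold_up: fold axis h@6; visible region now rows[4,6) x cols[0,16) = 2x16
Op 3 fold_up: fold axis h@5; visible region now rows[4,5) x cols[0,16) = 1x16
Op 4 cut(0, 11): punch at orig (4,11); cuts so far [(4, 11)]; region rows[4,5) x cols[0,16) = 1x16
Unfold 1 (reflect across h@5): 2 holes -> [(4, 11), (5, 11)]
Unfold 2 (reflect across h@6): 4 holes -> [(4, 11), (5, 11), (6, 11), (7, 11)]
Unfold 3 (reflect across h@4): 8 holes -> [(0, 11), (1, 11), (2, 11), (3, 11), (4, 11), (5, 11), (6, 11), (7, 11)]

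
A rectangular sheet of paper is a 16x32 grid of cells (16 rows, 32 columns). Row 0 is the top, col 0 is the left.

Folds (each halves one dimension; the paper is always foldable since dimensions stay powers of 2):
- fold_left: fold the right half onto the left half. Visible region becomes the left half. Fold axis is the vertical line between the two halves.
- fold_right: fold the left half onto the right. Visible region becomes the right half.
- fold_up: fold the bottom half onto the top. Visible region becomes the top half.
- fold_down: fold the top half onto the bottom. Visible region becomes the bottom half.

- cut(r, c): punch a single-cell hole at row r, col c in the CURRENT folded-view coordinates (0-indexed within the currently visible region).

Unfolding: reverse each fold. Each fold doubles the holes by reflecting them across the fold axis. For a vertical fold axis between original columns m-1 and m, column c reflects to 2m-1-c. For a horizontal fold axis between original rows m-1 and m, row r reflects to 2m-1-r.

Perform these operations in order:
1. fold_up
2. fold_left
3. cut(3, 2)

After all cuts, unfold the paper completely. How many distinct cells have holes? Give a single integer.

Answer: 4

Derivation:
Op 1 fold_up: fold axis h@8; visible region now rows[0,8) x cols[0,32) = 8x32
Op 2 fold_left: fold axis v@16; visible region now rows[0,8) x cols[0,16) = 8x16
Op 3 cut(3, 2): punch at orig (3,2); cuts so far [(3, 2)]; region rows[0,8) x cols[0,16) = 8x16
Unfold 1 (reflect across v@16): 2 holes -> [(3, 2), (3, 29)]
Unfold 2 (reflect across h@8): 4 holes -> [(3, 2), (3, 29), (12, 2), (12, 29)]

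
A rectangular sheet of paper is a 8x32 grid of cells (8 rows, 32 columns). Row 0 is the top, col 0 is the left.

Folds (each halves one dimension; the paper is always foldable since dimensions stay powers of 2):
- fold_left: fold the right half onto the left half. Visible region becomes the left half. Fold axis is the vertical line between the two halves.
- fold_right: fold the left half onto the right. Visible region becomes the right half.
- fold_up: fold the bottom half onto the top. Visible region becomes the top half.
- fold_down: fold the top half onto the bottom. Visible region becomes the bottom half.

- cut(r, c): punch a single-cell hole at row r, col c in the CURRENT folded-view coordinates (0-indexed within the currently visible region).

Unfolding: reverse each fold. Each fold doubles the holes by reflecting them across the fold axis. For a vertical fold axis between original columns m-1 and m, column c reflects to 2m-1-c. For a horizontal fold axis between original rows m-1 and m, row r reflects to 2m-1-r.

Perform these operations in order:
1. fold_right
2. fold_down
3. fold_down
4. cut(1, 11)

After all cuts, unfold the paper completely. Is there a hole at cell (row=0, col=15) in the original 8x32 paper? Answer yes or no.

Op 1 fold_right: fold axis v@16; visible region now rows[0,8) x cols[16,32) = 8x16
Op 2 fold_down: fold axis h@4; visible region now rows[4,8) x cols[16,32) = 4x16
Op 3 fold_down: fold axis h@6; visible region now rows[6,8) x cols[16,32) = 2x16
Op 4 cut(1, 11): punch at orig (7,27); cuts so far [(7, 27)]; region rows[6,8) x cols[16,32) = 2x16
Unfold 1 (reflect across h@6): 2 holes -> [(4, 27), (7, 27)]
Unfold 2 (reflect across h@4): 4 holes -> [(0, 27), (3, 27), (4, 27), (7, 27)]
Unfold 3 (reflect across v@16): 8 holes -> [(0, 4), (0, 27), (3, 4), (3, 27), (4, 4), (4, 27), (7, 4), (7, 27)]
Holes: [(0, 4), (0, 27), (3, 4), (3, 27), (4, 4), (4, 27), (7, 4), (7, 27)]

Answer: no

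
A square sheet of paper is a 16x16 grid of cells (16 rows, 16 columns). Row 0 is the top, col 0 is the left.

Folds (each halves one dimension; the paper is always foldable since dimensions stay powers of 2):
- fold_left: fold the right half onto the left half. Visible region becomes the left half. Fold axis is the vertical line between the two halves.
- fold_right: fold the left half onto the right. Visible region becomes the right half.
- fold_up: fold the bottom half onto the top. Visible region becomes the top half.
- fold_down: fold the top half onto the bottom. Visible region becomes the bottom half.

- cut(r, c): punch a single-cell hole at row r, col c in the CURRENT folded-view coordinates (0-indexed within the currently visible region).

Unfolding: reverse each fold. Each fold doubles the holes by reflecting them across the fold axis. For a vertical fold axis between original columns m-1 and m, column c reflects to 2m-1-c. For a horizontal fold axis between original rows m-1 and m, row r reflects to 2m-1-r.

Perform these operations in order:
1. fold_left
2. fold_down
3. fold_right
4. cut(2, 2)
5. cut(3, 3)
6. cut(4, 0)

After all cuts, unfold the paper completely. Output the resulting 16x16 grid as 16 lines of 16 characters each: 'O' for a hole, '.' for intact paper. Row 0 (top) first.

Op 1 fold_left: fold axis v@8; visible region now rows[0,16) x cols[0,8) = 16x8
Op 2 fold_down: fold axis h@8; visible region now rows[8,16) x cols[0,8) = 8x8
Op 3 fold_right: fold axis v@4; visible region now rows[8,16) x cols[4,8) = 8x4
Op 4 cut(2, 2): punch at orig (10,6); cuts so far [(10, 6)]; region rows[8,16) x cols[4,8) = 8x4
Op 5 cut(3, 3): punch at orig (11,7); cuts so far [(10, 6), (11, 7)]; region rows[8,16) x cols[4,8) = 8x4
Op 6 cut(4, 0): punch at orig (12,4); cuts so far [(10, 6), (11, 7), (12, 4)]; region rows[8,16) x cols[4,8) = 8x4
Unfold 1 (reflect across v@4): 6 holes -> [(10, 1), (10, 6), (11, 0), (11, 7), (12, 3), (12, 4)]
Unfold 2 (reflect across h@8): 12 holes -> [(3, 3), (3, 4), (4, 0), (4, 7), (5, 1), (5, 6), (10, 1), (10, 6), (11, 0), (11, 7), (12, 3), (12, 4)]
Unfold 3 (reflect across v@8): 24 holes -> [(3, 3), (3, 4), (3, 11), (3, 12), (4, 0), (4, 7), (4, 8), (4, 15), (5, 1), (5, 6), (5, 9), (5, 14), (10, 1), (10, 6), (10, 9), (10, 14), (11, 0), (11, 7), (11, 8), (11, 15), (12, 3), (12, 4), (12, 11), (12, 12)]

Answer: ................
................
................
...OO......OO...
O......OO......O
.O....O..O....O.
................
................
................
................
.O....O..O....O.
O......OO......O
...OO......OO...
................
................
................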